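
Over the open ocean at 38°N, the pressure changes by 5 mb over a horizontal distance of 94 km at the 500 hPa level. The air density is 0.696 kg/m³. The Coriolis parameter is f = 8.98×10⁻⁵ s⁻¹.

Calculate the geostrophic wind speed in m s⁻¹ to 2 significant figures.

85 m s⁻¹

Pressure gradient: |∂P/∂n| = 500 Pa / 94000 m = 5.32×10⁻³ Pa/m
Geostrophic balance (pressure-gradient force = Coriolis force):
V_g = (1/(fρ)) |∂P/∂n| = 5.32×10⁻³ / (8.98×10⁻⁵ × 0.696) = 85.1 m/s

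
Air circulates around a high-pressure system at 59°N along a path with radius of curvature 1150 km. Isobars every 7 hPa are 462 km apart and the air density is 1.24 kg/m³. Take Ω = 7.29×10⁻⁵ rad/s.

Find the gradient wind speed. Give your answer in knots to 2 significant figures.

21 knots

Coriolis parameter at 59°N:
f = 2Ω sin φ = 2 × 7.29×10⁻⁵ × sin 59° = 1.25×10⁻⁴ s⁻¹
Pressure gradient: |∂P/∂n| = 700 Pa / 462000 m = 1.52×10⁻³ Pa/m
Geostrophic speed: V_g = |∂P/∂n|/(fρ) = 1.52×10⁻³/(1.25×10⁻⁴ × 1.24) = 9.78 m/s
Around a high, pressure-gradient force acts outward with centrifugal, so Coriolis balances both:
fV = (1/ρ)|∂P/∂n| + V²/R  →  V² − fR·V + fR·V_g = 0
With fR = 1.25×10⁻⁴ × 1150×10³ m = 144 m/s:
V = [fR − √((fR)² − 4 fR V_g)]/2 = [144 − √(144² − 4×144×9.78)]/2 = 10.6 m/s
Supergeostrophic (V > V_g = 9.78 m/s), as expected around a high.
Converting: 10.6 m/s × 1.944 = 21 knots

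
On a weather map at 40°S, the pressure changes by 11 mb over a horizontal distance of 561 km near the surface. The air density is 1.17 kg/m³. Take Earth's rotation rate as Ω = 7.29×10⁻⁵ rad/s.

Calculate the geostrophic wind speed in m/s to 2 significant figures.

18 m/s

Coriolis parameter at 40°S:
f = 2Ω sin φ = 2 × 7.29×10⁻⁵ × sin 40° = 9.37×10⁻⁵ s⁻¹
Pressure gradient: |∂P/∂n| = 1100 Pa / 561000 m = 1.96×10⁻³ Pa/m
Geostrophic balance (pressure-gradient force = Coriolis force):
V_g = (1/(fρ)) |∂P/∂n| = 1.96×10⁻³ / (9.37×10⁻⁵ × 1.17) = 17.9 m/s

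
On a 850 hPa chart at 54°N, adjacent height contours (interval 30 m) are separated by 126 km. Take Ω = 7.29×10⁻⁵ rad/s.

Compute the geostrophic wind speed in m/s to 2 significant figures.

20 m/s

Coriolis parameter at 54°N:
f = 2Ω sin φ = 2 × 7.29×10⁻⁵ × sin 54° = 1.18×10⁻⁴ s⁻¹
Height gradient: |∂Z/∂n| = 30 m / 126000 m = 2.38×10⁻⁴
On a pressure surface, geostrophic balance gives V_g = (g/f)|∂Z/∂n|:
V_g = 9.81 × 2.38×10⁻⁴ / 1.18×10⁻⁴ = 19.8 m/s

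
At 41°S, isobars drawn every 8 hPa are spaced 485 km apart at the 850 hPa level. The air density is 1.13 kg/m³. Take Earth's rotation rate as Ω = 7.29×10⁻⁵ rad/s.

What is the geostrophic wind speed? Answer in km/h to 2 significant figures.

55 km/h

Coriolis parameter at 41°S:
f = 2Ω sin φ = 2 × 7.29×10⁻⁵ × sin 41° = 9.57×10⁻⁵ s⁻¹
Pressure gradient: |∂P/∂n| = 800 Pa / 485000 m = 1.65×10⁻³ Pa/m
Geostrophic balance (pressure-gradient force = Coriolis force):
V_g = (1/(fρ)) |∂P/∂n| = 1.65×10⁻³ / (9.57×10⁻⁵ × 1.13) = 15.3 m/s
Converting: 15.3 m/s × 3.6 = 55 km/h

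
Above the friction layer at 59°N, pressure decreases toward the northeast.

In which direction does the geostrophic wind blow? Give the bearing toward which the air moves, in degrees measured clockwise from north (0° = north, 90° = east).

The pressure-gradient force points toward the northeast (bearing 045°).
Geostrophic balance: in the Northern Hemisphere the Coriolis force deflects motion to the right, so the geostrophic wind blows 90° to the right of the pressure-gradient force (low pressure on the left).
Rotating 045° by 90° clockwise gives 135° — the wind blows toward the southeast.

135°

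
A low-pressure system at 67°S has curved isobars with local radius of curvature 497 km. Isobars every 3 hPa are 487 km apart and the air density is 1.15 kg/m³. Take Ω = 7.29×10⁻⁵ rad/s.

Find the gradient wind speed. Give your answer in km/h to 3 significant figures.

13.6 km/h

Coriolis parameter at 67°S:
f = 2Ω sin φ = 2 × 7.29×10⁻⁵ × sin 67° = 1.34×10⁻⁴ s⁻¹
Pressure gradient: |∂P/∂n| = 300 Pa / 487000 m = 6.16×10⁻⁴ Pa/m
Geostrophic speed: V_g = |∂P/∂n|/(fρ) = 6.16×10⁻⁴/(1.34×10⁻⁴ × 1.15) = 3.99 m/s
Around a low, centrifugal force acts outward with Coriolis, so pressure-gradient force balances both:
(1/ρ)|∂P/∂n| = fV + V²/R  →  V² + fR·V − fR·V_g = 0
With fR = 1.34×10⁻⁴ × 497×10³ m = 66.7 m/s:
V = [−fR + √((fR)² + 4 fR V_g)]/2 = [−66.7 + √(66.7² + 4×66.7×3.99)]/2 = 3.78 m/s
Subgeostrophic (V < V_g = 3.99 m/s), as expected around a low.
Converting: 3.78 m/s × 3.6 = 13.6 km/h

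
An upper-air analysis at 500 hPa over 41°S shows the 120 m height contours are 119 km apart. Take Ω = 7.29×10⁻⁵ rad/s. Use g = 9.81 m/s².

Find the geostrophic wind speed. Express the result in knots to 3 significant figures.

201 knots

Coriolis parameter at 41°S:
f = 2Ω sin φ = 2 × 7.29×10⁻⁵ × sin 41° = 9.57×10⁻⁵ s⁻¹
Height gradient: |∂Z/∂n| = 120 m / 119000 m = 1.01×10⁻³
On a pressure surface, geostrophic balance gives V_g = (g/f)|∂Z/∂n|:
V_g = 9.81 × 1.01×10⁻³ / 9.57×10⁻⁵ = 103 m/s
Converting: 103 m/s × 1.944 = 201 knots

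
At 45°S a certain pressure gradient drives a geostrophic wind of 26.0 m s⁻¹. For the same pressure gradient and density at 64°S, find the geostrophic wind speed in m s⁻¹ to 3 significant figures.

20.5 m s⁻¹

With the same pressure gradient and density, V_g ∝ 1/f ∝ 1/sin φ.
V₂ = V₁ · sin φ₁ / sin φ₂ = 26.0 × sin 45° / sin 64°
V₂ = 26.0 × 0.7071/0.8988 = 20.5 m s⁻¹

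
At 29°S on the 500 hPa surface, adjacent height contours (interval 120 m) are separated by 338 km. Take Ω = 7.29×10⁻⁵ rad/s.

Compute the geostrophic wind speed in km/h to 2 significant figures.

180 km/h

Coriolis parameter at 29°S:
f = 2Ω sin φ = 2 × 7.29×10⁻⁵ × sin 29° = 7.07×10⁻⁵ s⁻¹
Height gradient: |∂Z/∂n| = 120 m / 338000 m = 3.55×10⁻⁴
On a pressure surface, geostrophic balance gives V_g = (g/f)|∂Z/∂n|:
V_g = 9.81 × 3.55×10⁻⁴ / 7.07×10⁻⁵ = 49.3 m/s
Converting: 49.3 m/s × 3.6 = 180 km/h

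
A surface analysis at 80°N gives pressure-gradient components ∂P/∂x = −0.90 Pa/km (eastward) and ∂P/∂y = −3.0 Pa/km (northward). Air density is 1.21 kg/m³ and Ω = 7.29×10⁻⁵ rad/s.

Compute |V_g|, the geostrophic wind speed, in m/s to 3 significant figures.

Coriolis parameter at 80°N:
f = 2Ω sin φ = 2 × 7.29×10⁻⁵ × sin 80° = 1.44×10⁻⁴ s⁻¹
Component geostrophic relations (x east, y north):
u_g = −(1/(fρ)) ∂P/∂y,  v_g = (1/(fρ)) ∂P/∂x
u_g = −(−3.0×10⁻³)/(1.44×10⁻⁴ × 1.21) = 17.3 m/s;  v_g = (−0.90×10⁻³)/(1.44×10⁻⁴ × 1.21) = −5.18 m/s
|V_g| = √(u_g² + v_g²) = 18.0 m/s

18.0 m/s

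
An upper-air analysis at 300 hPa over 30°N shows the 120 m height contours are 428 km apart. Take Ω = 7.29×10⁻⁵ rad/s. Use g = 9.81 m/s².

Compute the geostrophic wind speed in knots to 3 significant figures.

73.3 knots

Coriolis parameter at 30°N:
f = 2Ω sin φ = 2 × 7.29×10⁻⁵ × sin 30° = 7.29×10⁻⁵ s⁻¹
Height gradient: |∂Z/∂n| = 120 m / 428000 m = 2.80×10⁻⁴
On a pressure surface, geostrophic balance gives V_g = (g/f)|∂Z/∂n|:
V_g = 9.81 × 2.80×10⁻⁴ / 7.29×10⁻⁵ = 37.7 m/s
Converting: 37.7 m/s × 1.944 = 73.3 knots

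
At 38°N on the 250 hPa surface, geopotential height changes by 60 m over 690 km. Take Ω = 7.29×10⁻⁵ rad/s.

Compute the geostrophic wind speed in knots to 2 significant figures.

Coriolis parameter at 38°N:
f = 2Ω sin φ = 2 × 7.29×10⁻⁵ × sin 38° = 8.98×10⁻⁵ s⁻¹
Height gradient: |∂Z/∂n| = 60 m / 690000 m = 8.70×10⁻⁵
On a pressure surface, geostrophic balance gives V_g = (g/f)|∂Z/∂n|:
V_g = 9.81 × 8.70×10⁻⁵ / 8.98×10⁻⁵ = 9.50 m/s
Converting: 9.50 m/s × 1.944 = 18 knots

18 knots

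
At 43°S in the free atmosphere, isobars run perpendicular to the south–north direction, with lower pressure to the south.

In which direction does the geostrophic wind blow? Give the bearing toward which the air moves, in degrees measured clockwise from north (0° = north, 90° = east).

The pressure-gradient force points toward the south (bearing 180°).
Geostrophic balance: in the Southern Hemisphere the Coriolis force deflects motion to the left, so the geostrophic wind blows 90° to the left of the pressure-gradient force (low pressure on the right).
Rotating 180° by 90° counterclockwise gives 090° — the wind blows toward the east.

090°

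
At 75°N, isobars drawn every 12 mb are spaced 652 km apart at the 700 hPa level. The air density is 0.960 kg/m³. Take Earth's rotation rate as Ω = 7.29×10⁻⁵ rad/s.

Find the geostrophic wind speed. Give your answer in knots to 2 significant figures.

Coriolis parameter at 75°N:
f = 2Ω sin φ = 2 × 7.29×10⁻⁵ × sin 75° = 1.41×10⁻⁴ s⁻¹
Pressure gradient: |∂P/∂n| = 1200 Pa / 652000 m = 1.84×10⁻³ Pa/m
Geostrophic balance (pressure-gradient force = Coriolis force):
V_g = (1/(fρ)) |∂P/∂n| = 1.84×10⁻³ / (1.41×10⁻⁴ × 0.960) = 13.6 m/s
Converting: 13.6 m/s × 1.944 = 26 knots

26 knots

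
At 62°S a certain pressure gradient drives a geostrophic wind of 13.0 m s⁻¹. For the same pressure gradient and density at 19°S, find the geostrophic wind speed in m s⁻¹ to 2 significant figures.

35 m s⁻¹

With the same pressure gradient and density, V_g ∝ 1/f ∝ 1/sin φ.
V₂ = V₁ · sin φ₁ / sin φ₂ = 13.0 × sin 62° / sin 19°
V₂ = 13.0 × 0.8829/0.3256 = 35 m s⁻¹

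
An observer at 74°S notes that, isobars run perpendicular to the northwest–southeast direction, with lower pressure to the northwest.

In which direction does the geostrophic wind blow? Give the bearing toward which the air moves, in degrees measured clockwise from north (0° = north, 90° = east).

225°

The pressure-gradient force points toward the northwest (bearing 315°).
Geostrophic balance: in the Southern Hemisphere the Coriolis force deflects motion to the left, so the geostrophic wind blows 90° to the left of the pressure-gradient force (low pressure on the right).
Rotating 315° by 90° counterclockwise gives 225° — the wind blows toward the southwest.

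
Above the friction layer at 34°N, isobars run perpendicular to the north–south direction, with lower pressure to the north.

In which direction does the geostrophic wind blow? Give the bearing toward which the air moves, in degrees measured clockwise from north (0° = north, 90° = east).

The pressure-gradient force points toward the north (bearing 000°).
Geostrophic balance: in the Northern Hemisphere the Coriolis force deflects motion to the right, so the geostrophic wind blows 90° to the right of the pressure-gradient force (low pressure on the left).
Rotating 000° by 90° clockwise gives 090° — the wind blows toward the east.

090°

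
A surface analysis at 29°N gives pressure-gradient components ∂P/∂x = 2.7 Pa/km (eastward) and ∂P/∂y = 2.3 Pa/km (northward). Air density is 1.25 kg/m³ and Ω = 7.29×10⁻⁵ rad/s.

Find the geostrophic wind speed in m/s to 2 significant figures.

40 m/s

Coriolis parameter at 29°N:
f = 2Ω sin φ = 2 × 7.29×10⁻⁵ × sin 29° = 7.07×10⁻⁵ s⁻¹
Component geostrophic relations (x east, y north):
u_g = −(1/(fρ)) ∂P/∂y,  v_g = (1/(fρ)) ∂P/∂x
u_g = −(2.3×10⁻³)/(7.07×10⁻⁵ × 1.25) = −26.0 m/s;  v_g = (2.7×10⁻³)/(7.07×10⁻⁵ × 1.25) = 30.6 m/s
|V_g| = √(u_g² + v_g²) = 40.1 m/s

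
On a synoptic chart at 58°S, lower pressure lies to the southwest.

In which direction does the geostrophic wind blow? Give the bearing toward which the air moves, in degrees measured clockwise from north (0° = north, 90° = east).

135°

The pressure-gradient force points toward the southwest (bearing 225°).
Geostrophic balance: in the Southern Hemisphere the Coriolis force deflects motion to the left, so the geostrophic wind blows 90° to the left of the pressure-gradient force (low pressure on the right).
Rotating 225° by 90° counterclockwise gives 135° — the wind blows toward the southeast.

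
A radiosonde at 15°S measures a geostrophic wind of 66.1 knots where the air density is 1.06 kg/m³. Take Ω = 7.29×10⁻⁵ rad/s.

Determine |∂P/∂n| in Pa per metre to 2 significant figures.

1.4×10⁻³ Pa/m

Coriolis parameter at 15°S:
f = 2Ω sin φ = 2 × 7.29×10⁻⁵ × sin 15° = 3.77×10⁻⁵ s⁻¹
Wind speed in SI: 66.1 knots = 34.0 m/s
Geostrophic balance rearranged: |∂P/∂n| = f ρ V_g
|∂P/∂n| = 3.77×10⁻⁵ × 1.06 × 34.0 = 1.36×10⁻³ Pa/m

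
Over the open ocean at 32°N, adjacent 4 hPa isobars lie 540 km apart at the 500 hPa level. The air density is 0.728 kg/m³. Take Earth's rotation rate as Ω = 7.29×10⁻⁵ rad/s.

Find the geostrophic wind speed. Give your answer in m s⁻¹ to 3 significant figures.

13.2 m s⁻¹

Coriolis parameter at 32°N:
f = 2Ω sin φ = 2 × 7.29×10⁻⁵ × sin 32° = 7.73×10⁻⁵ s⁻¹
Pressure gradient: |∂P/∂n| = 400 Pa / 540000 m = 7.41×10⁻⁴ Pa/m
Geostrophic balance (pressure-gradient force = Coriolis force):
V_g = (1/(fρ)) |∂P/∂n| = 7.41×10⁻⁴ / (7.73×10⁻⁵ × 0.728) = 13.2 m/s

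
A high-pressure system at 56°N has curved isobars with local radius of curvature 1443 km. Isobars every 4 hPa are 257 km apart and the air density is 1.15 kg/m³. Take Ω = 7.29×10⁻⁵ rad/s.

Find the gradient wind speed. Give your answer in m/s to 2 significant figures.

12 m/s

Coriolis parameter at 56°N:
f = 2Ω sin φ = 2 × 7.29×10⁻⁵ × sin 56° = 1.21×10⁻⁴ s⁻¹
Pressure gradient: |∂P/∂n| = 400 Pa / 257000 m = 1.56×10⁻³ Pa/m
Geostrophic speed: V_g = |∂P/∂n|/(fρ) = 1.56×10⁻³/(1.21×10⁻⁴ × 1.15) = 11.2 m/s
Around a high, pressure-gradient force acts outward with centrifugal, so Coriolis balances both:
fV = (1/ρ)|∂P/∂n| + V²/R  →  V² − fR·V + fR·V_g = 0
With fR = 1.21×10⁻⁴ × 1443×10³ m = 174 m/s:
V = [fR − √((fR)² − 4 fR V_g)]/2 = [174 − √(174² − 4×174×11.2)]/2 = 12 m/s
Supergeostrophic (V > V_g = 11.2 m/s), as expected around a high.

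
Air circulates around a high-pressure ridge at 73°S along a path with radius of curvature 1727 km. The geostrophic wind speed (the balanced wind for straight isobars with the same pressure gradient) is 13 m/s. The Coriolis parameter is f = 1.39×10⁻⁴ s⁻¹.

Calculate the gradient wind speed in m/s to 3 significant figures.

13.8 m/s

Around a high, pressure-gradient force acts outward with centrifugal, so Coriolis balances both:
fV = (1/ρ)|∂P/∂n| + V²/R  →  V² − fR·V + fR·V_g = 0
With fR = 1.39×10⁻⁴ × 1727×10³ m = 240 m/s:
V = [fR − √((fR)² − 4 fR V_g)]/2 = [240 − √(240² − 4×240×13)]/2 = 13.8 m/s
Supergeostrophic (V > V_g = 13 m/s), as expected around a high.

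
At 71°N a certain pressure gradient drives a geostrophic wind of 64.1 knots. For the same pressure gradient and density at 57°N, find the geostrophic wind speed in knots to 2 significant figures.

With the same pressure gradient and density, V_g ∝ 1/f ∝ 1/sin φ.
V₂ = V₁ · sin φ₁ / sin φ₂ = 64.1 × sin 71° / sin 57°
V₂ = 64.1 × 0.9455/0.8387 = 72 knots

72 knots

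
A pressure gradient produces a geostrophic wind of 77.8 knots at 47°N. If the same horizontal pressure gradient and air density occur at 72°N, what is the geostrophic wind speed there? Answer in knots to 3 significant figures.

59.8 knots

With the same pressure gradient and density, V_g ∝ 1/f ∝ 1/sin φ.
V₂ = V₁ · sin φ₁ / sin φ₂ = 77.8 × sin 47° / sin 72°
V₂ = 77.8 × 0.7314/0.9511 = 59.8 knots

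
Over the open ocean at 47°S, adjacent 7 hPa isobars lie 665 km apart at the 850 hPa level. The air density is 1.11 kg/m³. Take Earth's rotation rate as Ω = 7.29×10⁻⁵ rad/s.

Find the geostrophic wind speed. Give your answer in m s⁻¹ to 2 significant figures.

Coriolis parameter at 47°S:
f = 2Ω sin φ = 2 × 7.29×10⁻⁵ × sin 47° = 1.07×10⁻⁴ s⁻¹
Pressure gradient: |∂P/∂n| = 700 Pa / 665000 m = 1.05×10⁻³ Pa/m
Geostrophic balance (pressure-gradient force = Coriolis force):
V_g = (1/(fρ)) |∂P/∂n| = 1.05×10⁻³ / (1.07×10⁻⁴ × 1.11) = 8.89 m/s

8.9 m s⁻¹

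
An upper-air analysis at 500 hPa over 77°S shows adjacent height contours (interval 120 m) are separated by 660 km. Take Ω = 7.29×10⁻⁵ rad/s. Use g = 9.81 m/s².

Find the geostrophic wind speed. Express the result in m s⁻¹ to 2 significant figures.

13 m s⁻¹

Coriolis parameter at 77°S:
f = 2Ω sin φ = 2 × 7.29×10⁻⁵ × sin 77° = 1.42×10⁻⁴ s⁻¹
Height gradient: |∂Z/∂n| = 120 m / 660000 m = 1.82×10⁻⁴
On a pressure surface, geostrophic balance gives V_g = (g/f)|∂Z/∂n|:
V_g = 9.81 × 1.82×10⁻⁴ / 1.42×10⁻⁴ = 12.6 m/s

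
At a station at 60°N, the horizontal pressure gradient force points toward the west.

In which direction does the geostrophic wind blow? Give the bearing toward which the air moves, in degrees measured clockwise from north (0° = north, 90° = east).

The pressure-gradient force points toward the west (bearing 270°).
Geostrophic balance: in the Northern Hemisphere the Coriolis force deflects motion to the right, so the geostrophic wind blows 90° to the right of the pressure-gradient force (low pressure on the left).
Rotating 270° by 90° clockwise gives 000° — the wind blows toward the north.

000°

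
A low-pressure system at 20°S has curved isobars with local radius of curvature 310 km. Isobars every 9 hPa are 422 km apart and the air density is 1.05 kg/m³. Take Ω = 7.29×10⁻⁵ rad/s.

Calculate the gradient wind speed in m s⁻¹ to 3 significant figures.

18.5 m s⁻¹

Coriolis parameter at 20°S:
f = 2Ω sin φ = 2 × 7.29×10⁻⁵ × sin 20° = 4.99×10⁻⁵ s⁻¹
Pressure gradient: |∂P/∂n| = 900 Pa / 422000 m = 2.13×10⁻³ Pa/m
Geostrophic speed: V_g = |∂P/∂n|/(fρ) = 2.13×10⁻³/(4.99×10⁻⁵ × 1.05) = 40.7 m/s
Around a low, centrifugal force acts outward with Coriolis, so pressure-gradient force balances both:
(1/ρ)|∂P/∂n| = fV + V²/R  →  V² + fR·V − fR·V_g = 0
With fR = 4.99×10⁻⁵ × 310×10³ m = 15.5 m/s:
V = [−fR + √((fR)² + 4 fR V_g)]/2 = [−15.5 + √(15.5² + 4×15.5×40.7)]/2 = 18.5 m/s
Subgeostrophic (V < V_g = 40.7 m/s), as expected around a low.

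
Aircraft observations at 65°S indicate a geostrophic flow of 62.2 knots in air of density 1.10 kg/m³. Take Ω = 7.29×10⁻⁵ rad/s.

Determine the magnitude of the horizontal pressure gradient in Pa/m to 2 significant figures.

Coriolis parameter at 65°S:
f = 2Ω sin φ = 2 × 7.29×10⁻⁵ × sin 65° = 1.32×10⁻⁴ s⁻¹
Wind speed in SI: 62.2 knots = 32.0 m/s
Geostrophic balance rearranged: |∂P/∂n| = f ρ V_g
|∂P/∂n| = 1.32×10⁻⁴ × 1.10 × 32.0 = 4.65×10⁻³ Pa/m

4.7×10⁻³ Pa/m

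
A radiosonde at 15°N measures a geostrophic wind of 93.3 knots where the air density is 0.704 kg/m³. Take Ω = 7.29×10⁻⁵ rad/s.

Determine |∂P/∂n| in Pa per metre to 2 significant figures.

1.3×10⁻³ Pa/m

Coriolis parameter at 15°N:
f = 2Ω sin φ = 2 × 7.29×10⁻⁵ × sin 15° = 3.77×10⁻⁵ s⁻¹
Wind speed in SI: 93.3 knots = 48.0 m/s
Geostrophic balance rearranged: |∂P/∂n| = f ρ V_g
|∂P/∂n| = 3.77×10⁻⁵ × 0.704 × 48.0 = 1.28×10⁻³ Pa/m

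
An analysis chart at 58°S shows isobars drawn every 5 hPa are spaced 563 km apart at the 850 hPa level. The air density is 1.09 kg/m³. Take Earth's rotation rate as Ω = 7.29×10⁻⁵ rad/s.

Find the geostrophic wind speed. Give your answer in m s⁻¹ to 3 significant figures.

Coriolis parameter at 58°S:
f = 2Ω sin φ = 2 × 7.29×10⁻⁵ × sin 58° = 1.24×10⁻⁴ s⁻¹
Pressure gradient: |∂P/∂n| = 500 Pa / 563000 m = 8.88×10⁻⁴ Pa/m
Geostrophic balance (pressure-gradient force = Coriolis force):
V_g = (1/(fρ)) |∂P/∂n| = 8.88×10⁻⁴ / (1.24×10⁻⁴ × 1.09) = 6.59 m/s

6.59 m s⁻¹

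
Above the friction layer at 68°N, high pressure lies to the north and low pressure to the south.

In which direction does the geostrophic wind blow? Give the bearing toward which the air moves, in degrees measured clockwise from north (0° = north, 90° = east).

The pressure-gradient force points toward the south (bearing 180°).
Geostrophic balance: in the Northern Hemisphere the Coriolis force deflects motion to the right, so the geostrophic wind blows 90° to the right of the pressure-gradient force (low pressure on the left).
Rotating 180° by 90° clockwise gives 270° — the wind blows toward the west.

270°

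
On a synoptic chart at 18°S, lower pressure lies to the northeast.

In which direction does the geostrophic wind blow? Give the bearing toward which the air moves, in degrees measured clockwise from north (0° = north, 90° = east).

315°

The pressure-gradient force points toward the northeast (bearing 045°).
Geostrophic balance: in the Southern Hemisphere the Coriolis force deflects motion to the left, so the geostrophic wind blows 90° to the left of the pressure-gradient force (low pressure on the right).
Rotating 045° by 90° counterclockwise gives 315° — the wind blows toward the northwest.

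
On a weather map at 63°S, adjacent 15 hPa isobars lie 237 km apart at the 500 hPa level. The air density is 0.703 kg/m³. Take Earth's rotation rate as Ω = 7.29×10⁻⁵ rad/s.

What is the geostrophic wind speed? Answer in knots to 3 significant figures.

135 knots

Coriolis parameter at 63°S:
f = 2Ω sin φ = 2 × 7.29×10⁻⁵ × sin 63° = 1.30×10⁻⁴ s⁻¹
Pressure gradient: |∂P/∂n| = 1500 Pa / 237000 m = 6.33×10⁻³ Pa/m
Geostrophic balance (pressure-gradient force = Coriolis force):
V_g = (1/(fρ)) |∂P/∂n| = 6.33×10⁻³ / (1.30×10⁻⁴ × 0.703) = 69.3 m/s
Converting: 69.3 m/s × 1.944 = 135 knots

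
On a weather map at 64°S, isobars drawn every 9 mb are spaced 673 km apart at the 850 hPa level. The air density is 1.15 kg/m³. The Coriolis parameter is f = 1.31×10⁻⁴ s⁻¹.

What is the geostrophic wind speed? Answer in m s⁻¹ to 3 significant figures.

Pressure gradient: |∂P/∂n| = 900 Pa / 673000 m = 1.34×10⁻³ Pa/m
Geostrophic balance (pressure-gradient force = Coriolis force):
V_g = (1/(fρ)) |∂P/∂n| = 1.34×10⁻³ / (1.31×10⁻⁴ × 1.15) = 8.88 m/s

8.88 m s⁻¹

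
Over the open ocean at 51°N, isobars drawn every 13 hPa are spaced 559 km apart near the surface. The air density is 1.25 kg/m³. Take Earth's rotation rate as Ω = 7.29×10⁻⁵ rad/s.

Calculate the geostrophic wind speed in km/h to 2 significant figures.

Coriolis parameter at 51°N:
f = 2Ω sin φ = 2 × 7.29×10⁻⁵ × sin 51° = 1.13×10⁻⁴ s⁻¹
Pressure gradient: |∂P/∂n| = 1300 Pa / 559000 m = 2.33×10⁻³ Pa/m
Geostrophic balance (pressure-gradient force = Coriolis force):
V_g = (1/(fρ)) |∂P/∂n| = 2.33×10⁻³ / (1.13×10⁻⁴ × 1.25) = 16.4 m/s
Converting: 16.4 m/s × 3.6 = 59 km/h

59 km/h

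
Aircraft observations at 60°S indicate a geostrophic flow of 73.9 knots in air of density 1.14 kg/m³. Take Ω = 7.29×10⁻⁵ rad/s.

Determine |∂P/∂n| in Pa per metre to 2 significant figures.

Coriolis parameter at 60°S:
f = 2Ω sin φ = 2 × 7.29×10⁻⁵ × sin 60° = 1.26×10⁻⁴ s⁻¹
Wind speed in SI: 73.9 knots = 38.0 m/s
Geostrophic balance rearranged: |∂P/∂n| = f ρ V_g
|∂P/∂n| = 1.26×10⁻⁴ × 1.14 × 38.0 = 5.47×10⁻³ Pa/m

5.5×10⁻³ Pa/m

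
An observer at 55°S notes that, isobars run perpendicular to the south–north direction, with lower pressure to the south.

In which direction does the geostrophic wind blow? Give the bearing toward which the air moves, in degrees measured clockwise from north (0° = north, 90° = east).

The pressure-gradient force points toward the south (bearing 180°).
Geostrophic balance: in the Southern Hemisphere the Coriolis force deflects motion to the left, so the geostrophic wind blows 90° to the left of the pressure-gradient force (low pressure on the right).
Rotating 180° by 90° counterclockwise gives 090° — the wind blows toward the east.

090°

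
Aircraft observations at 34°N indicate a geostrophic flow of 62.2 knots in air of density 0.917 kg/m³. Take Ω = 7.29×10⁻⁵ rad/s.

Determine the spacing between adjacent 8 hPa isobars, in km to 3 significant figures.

334 km

Coriolis parameter at 34°N:
f = 2Ω sin φ = 2 × 7.29×10⁻⁵ × sin 34° = 8.15×10⁻⁵ s⁻¹
Wind speed in SI: 62.2 knots = 32.0 m/s
Geostrophic balance rearranged: |∂P/∂n| = f ρ V_g
|∂P/∂n| = 8.15×10⁻⁵ × 0.917 × 32.0 = 2.39×10⁻³ Pa/m
Isobar spacing: Δn = ΔP/|∂P/∂n| = 800 Pa / 2.39×10⁻³ Pa/m = 334405 m ≈ 334 km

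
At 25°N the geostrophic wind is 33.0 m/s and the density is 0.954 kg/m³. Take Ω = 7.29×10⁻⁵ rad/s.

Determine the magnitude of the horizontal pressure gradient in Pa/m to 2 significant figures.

Coriolis parameter at 25°N:
f = 2Ω sin φ = 2 × 7.29×10⁻⁵ × sin 25° = 6.16×10⁻⁵ s⁻¹
Geostrophic balance rearranged: |∂P/∂n| = f ρ V_g
|∂P/∂n| = 6.16×10⁻⁵ × 0.954 × 33.0 = 1.94×10⁻³ Pa/m

1.9×10⁻³ Pa/m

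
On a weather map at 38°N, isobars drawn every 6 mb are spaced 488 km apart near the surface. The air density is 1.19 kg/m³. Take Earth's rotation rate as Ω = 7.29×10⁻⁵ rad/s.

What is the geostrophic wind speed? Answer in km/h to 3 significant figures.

Coriolis parameter at 38°N:
f = 2Ω sin φ = 2 × 7.29×10⁻⁵ × sin 38° = 8.98×10⁻⁵ s⁻¹
Pressure gradient: |∂P/∂n| = 600 Pa / 488000 m = 1.23×10⁻³ Pa/m
Geostrophic balance (pressure-gradient force = Coriolis force):
V_g = (1/(fρ)) |∂P/∂n| = 1.23×10⁻³ / (8.98×10⁻⁵ × 1.19) = 11.5 m/s
Converting: 11.5 m/s × 3.6 = 41.4 km/h

41.4 km/h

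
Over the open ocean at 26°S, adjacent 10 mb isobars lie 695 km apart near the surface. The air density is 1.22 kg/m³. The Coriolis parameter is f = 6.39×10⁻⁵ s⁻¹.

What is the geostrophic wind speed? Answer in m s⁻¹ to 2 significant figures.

18 m s⁻¹

Pressure gradient: |∂P/∂n| = 1000 Pa / 695000 m = 1.44×10⁻³ Pa/m
Geostrophic balance (pressure-gradient force = Coriolis force):
V_g = (1/(fρ)) |∂P/∂n| = 1.44×10⁻³ / (6.39×10⁻⁵ × 1.22) = 18.5 m/s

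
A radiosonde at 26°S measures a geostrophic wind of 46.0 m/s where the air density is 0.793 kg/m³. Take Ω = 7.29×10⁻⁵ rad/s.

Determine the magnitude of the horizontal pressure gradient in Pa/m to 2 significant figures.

Coriolis parameter at 26°S:
f = 2Ω sin φ = 2 × 7.29×10⁻⁵ × sin 26° = 6.39×10⁻⁵ s⁻¹
Geostrophic balance rearranged: |∂P/∂n| = f ρ V_g
|∂P/∂n| = 6.39×10⁻⁵ × 0.793 × 46.0 = 2.33×10⁻³ Pa/m

2.3×10⁻³ Pa/m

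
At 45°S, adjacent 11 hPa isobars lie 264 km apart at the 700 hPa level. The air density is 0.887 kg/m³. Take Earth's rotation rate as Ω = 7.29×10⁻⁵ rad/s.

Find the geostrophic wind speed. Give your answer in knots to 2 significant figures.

Coriolis parameter at 45°S:
f = 2Ω sin φ = 2 × 7.29×10⁻⁵ × sin 45° = 1.03×10⁻⁴ s⁻¹
Pressure gradient: |∂P/∂n| = 1100 Pa / 264000 m = 4.17×10⁻³ Pa/m
Geostrophic balance (pressure-gradient force = Coriolis force):
V_g = (1/(fρ)) |∂P/∂n| = 4.17×10⁻³ / (1.03×10⁻⁴ × 0.887) = 45.6 m/s
Converting: 45.6 m/s × 1.944 = 89 knots

89 knots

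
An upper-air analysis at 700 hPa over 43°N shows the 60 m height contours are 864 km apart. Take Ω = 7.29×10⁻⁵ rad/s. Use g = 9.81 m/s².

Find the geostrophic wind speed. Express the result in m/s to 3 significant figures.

6.85 m/s

Coriolis parameter at 43°N:
f = 2Ω sin φ = 2 × 7.29×10⁻⁵ × sin 43° = 9.94×10⁻⁵ s⁻¹
Height gradient: |∂Z/∂n| = 60 m / 864000 m = 6.94×10⁻⁵
On a pressure surface, geostrophic balance gives V_g = (g/f)|∂Z/∂n|:
V_g = 9.81 × 6.94×10⁻⁵ / 9.94×10⁻⁵ = 6.85 m/s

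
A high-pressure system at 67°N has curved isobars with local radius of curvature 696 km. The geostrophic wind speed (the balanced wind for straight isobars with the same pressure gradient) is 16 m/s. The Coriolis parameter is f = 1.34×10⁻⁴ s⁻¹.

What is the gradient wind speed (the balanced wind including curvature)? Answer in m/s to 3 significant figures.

Around a high, pressure-gradient force acts outward with centrifugal, so Coriolis balances both:
fV = (1/ρ)|∂P/∂n| + V²/R  →  V² − fR·V + fR·V_g = 0
With fR = 1.34×10⁻⁴ × 696×10³ m = 93.3 m/s:
V = [fR − √((fR)² − 4 fR V_g)]/2 = [93.3 − √(93.3² − 4×93.3×16)]/2 = 20.5 m/s
Supergeostrophic (V > V_g = 16 m/s), as expected around a high.

20.5 m/s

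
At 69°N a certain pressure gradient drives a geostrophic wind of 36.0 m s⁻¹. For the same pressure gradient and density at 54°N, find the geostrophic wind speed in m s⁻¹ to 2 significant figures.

With the same pressure gradient and density, V_g ∝ 1/f ∝ 1/sin φ.
V₂ = V₁ · sin φ₁ / sin φ₂ = 36.0 × sin 69° / sin 54°
V₂ = 36.0 × 0.9336/0.8090 = 42 m s⁻¹

42 m s⁻¹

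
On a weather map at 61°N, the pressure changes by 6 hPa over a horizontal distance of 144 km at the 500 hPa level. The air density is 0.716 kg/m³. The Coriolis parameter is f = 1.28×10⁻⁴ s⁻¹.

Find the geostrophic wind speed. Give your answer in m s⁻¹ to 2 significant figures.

Pressure gradient: |∂P/∂n| = 600 Pa / 144000 m = 4.17×10⁻³ Pa/m
Geostrophic balance (pressure-gradient force = Coriolis force):
V_g = (1/(fρ)) |∂P/∂n| = 4.17×10⁻³ / (1.28×10⁻⁴ × 0.716) = 45.5 m/s

45 m s⁻¹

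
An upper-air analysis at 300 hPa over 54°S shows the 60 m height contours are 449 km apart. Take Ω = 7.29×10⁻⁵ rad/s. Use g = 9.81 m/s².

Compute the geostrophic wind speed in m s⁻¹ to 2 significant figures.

Coriolis parameter at 54°S:
f = 2Ω sin φ = 2 × 7.29×10⁻⁵ × sin 54° = 1.18×10⁻⁴ s⁻¹
Height gradient: |∂Z/∂n| = 60 m / 449000 m = 1.34×10⁻⁴
On a pressure surface, geostrophic balance gives V_g = (g/f)|∂Z/∂n|:
V_g = 9.81 × 1.34×10⁻⁴ / 1.18×10⁻⁴ = 11.1 m/s

11 m s⁻¹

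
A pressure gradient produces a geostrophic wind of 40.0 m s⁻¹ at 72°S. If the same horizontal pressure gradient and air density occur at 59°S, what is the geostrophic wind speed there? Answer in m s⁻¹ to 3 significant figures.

With the same pressure gradient and density, V_g ∝ 1/f ∝ 1/sin φ.
V₂ = V₁ · sin φ₁ / sin φ₂ = 40.0 × sin 72° / sin 59°
V₂ = 40.0 × 0.9511/0.8572 = 44.4 m s⁻¹

44.4 m s⁻¹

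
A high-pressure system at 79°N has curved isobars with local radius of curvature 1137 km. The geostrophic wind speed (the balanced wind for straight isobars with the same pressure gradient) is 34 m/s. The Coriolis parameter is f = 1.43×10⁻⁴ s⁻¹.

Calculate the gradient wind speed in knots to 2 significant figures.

Around a high, pressure-gradient force acts outward with centrifugal, so Coriolis balances both:
fV = (1/ρ)|∂P/∂n| + V²/R  →  V² − fR·V + fR·V_g = 0
With fR = 1.43×10⁻⁴ × 1137×10³ m = 163 m/s:
V = [fR − √((fR)² − 4 fR V_g)]/2 = [163 − √(163² − 4×163×34)]/2 = 48.4 m/s
Supergeostrophic (V > V_g = 34 m/s), as expected around a high.
Converting: 48.4 m/s × 1.944 = 94 knots

94 knots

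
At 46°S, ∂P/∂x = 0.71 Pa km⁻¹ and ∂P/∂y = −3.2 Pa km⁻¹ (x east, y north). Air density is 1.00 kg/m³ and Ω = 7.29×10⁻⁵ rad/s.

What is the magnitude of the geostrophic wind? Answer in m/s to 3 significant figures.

31.3 m/s

Coriolis parameter at 46°S:
f = 2Ω sin φ = 2 × 7.29×10⁻⁵ × sin 46° = 1.05×10⁻⁴ s⁻¹
In the Southern Hemisphere f is negative: f = −1.05×10⁻⁴ s⁻¹.
Component geostrophic relations (x east, y north):
u_g = −(1/(fρ)) ∂P/∂y,  v_g = (1/(fρ)) ∂P/∂x
u_g = −(−3.2×10⁻³)/(−1.05×10⁻⁴ × 1.00) = −30.5 m/s;  v_g = (0.71×10⁻³)/(−1.05×10⁻⁴ × 1.00) = −6.77 m/s
|V_g| = √(u_g² + v_g²) = 31.3 m/s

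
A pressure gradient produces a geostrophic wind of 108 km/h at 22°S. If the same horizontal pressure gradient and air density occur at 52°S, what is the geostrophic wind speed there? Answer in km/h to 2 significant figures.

With the same pressure gradient and density, V_g ∝ 1/f ∝ 1/sin φ.
V₂ = V₁ · sin φ₁ / sin φ₂ = 108 × sin 22° / sin 52°
V₂ = 108 × 0.3746/0.7880 = 51 km/h

51 km/h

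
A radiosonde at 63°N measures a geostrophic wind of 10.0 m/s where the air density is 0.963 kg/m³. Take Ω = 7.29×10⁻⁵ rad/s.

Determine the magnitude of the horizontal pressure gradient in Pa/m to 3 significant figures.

Coriolis parameter at 63°N:
f = 2Ω sin φ = 2 × 7.29×10⁻⁵ × sin 63° = 1.30×10⁻⁴ s⁻¹
Geostrophic balance rearranged: |∂P/∂n| = f ρ V_g
|∂P/∂n| = 1.30×10⁻⁴ × 0.963 × 10.0 = 1.25×10⁻³ Pa/m

1.25×10⁻³ Pa/m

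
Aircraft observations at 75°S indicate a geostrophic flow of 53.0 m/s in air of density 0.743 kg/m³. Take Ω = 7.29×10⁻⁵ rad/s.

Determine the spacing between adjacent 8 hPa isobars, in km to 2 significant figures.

140 km

Coriolis parameter at 75°S:
f = 2Ω sin φ = 2 × 7.29×10⁻⁵ × sin 75° = 1.41×10⁻⁴ s⁻¹
Geostrophic balance rearranged: |∂P/∂n| = f ρ V_g
|∂P/∂n| = 1.41×10⁻⁴ × 0.743 × 53.0 = 5.55×10⁻³ Pa/m
Isobar spacing: Δn = ΔP/|∂P/∂n| = 800 Pa / 5.55×10⁻³ Pa/m = 144253 m ≈ 140 km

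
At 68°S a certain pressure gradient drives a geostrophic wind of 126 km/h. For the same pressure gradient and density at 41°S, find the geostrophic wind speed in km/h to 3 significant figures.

178 km/h

With the same pressure gradient and density, V_g ∝ 1/f ∝ 1/sin φ.
V₂ = V₁ · sin φ₁ / sin φ₂ = 126 × sin 68° / sin 41°
V₂ = 126 × 0.9272/0.6561 = 178 km/h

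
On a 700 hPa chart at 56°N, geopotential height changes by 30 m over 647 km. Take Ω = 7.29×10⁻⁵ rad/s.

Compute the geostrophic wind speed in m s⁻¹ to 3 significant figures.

Coriolis parameter at 56°N:
f = 2Ω sin φ = 2 × 7.29×10⁻⁵ × sin 56° = 1.21×10⁻⁴ s⁻¹
Height gradient: |∂Z/∂n| = 30 m / 647000 m = 4.64×10⁻⁵
On a pressure surface, geostrophic balance gives V_g = (g/f)|∂Z/∂n|:
V_g = 9.81 × 4.64×10⁻⁵ / 1.21×10⁻⁴ = 3.76 m/s

3.76 m s⁻¹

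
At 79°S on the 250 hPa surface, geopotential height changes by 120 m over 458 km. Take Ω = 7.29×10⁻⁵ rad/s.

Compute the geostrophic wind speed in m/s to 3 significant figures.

18.0 m/s

Coriolis parameter at 79°S:
f = 2Ω sin φ = 2 × 7.29×10⁻⁵ × sin 79° = 1.43×10⁻⁴ s⁻¹
Height gradient: |∂Z/∂n| = 120 m / 458000 m = 2.62×10⁻⁴
On a pressure surface, geostrophic balance gives V_g = (g/f)|∂Z/∂n|:
V_g = 9.81 × 2.62×10⁻⁴ / 1.43×10⁻⁴ = 18.0 m/s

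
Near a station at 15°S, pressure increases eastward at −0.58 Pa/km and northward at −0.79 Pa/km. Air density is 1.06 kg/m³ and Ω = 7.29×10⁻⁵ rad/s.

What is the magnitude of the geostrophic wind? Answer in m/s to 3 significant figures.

Coriolis parameter at 15°S:
f = 2Ω sin φ = 2 × 7.29×10⁻⁵ × sin 15° = 3.77×10⁻⁵ s⁻¹
In the Southern Hemisphere f is negative: f = −3.77×10⁻⁵ s⁻¹.
Component geostrophic relations (x east, y north):
u_g = −(1/(fρ)) ∂P/∂y,  v_g = (1/(fρ)) ∂P/∂x
u_g = −(−0.79×10⁻³)/(−3.77×10⁻⁵ × 1.06) = −19.8 m/s;  v_g = (−0.58×10⁻³)/(−3.77×10⁻⁵ × 1.06) = 14.5 m/s
|V_g| = √(u_g² + v_g²) = 24.5 m/s

24.5 m/s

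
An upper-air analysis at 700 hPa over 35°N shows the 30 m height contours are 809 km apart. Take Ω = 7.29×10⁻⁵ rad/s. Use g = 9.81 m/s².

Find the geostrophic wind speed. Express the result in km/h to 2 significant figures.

16 km/h

Coriolis parameter at 35°N:
f = 2Ω sin φ = 2 × 7.29×10⁻⁵ × sin 35° = 8.36×10⁻⁵ s⁻¹
Height gradient: |∂Z/∂n| = 30 m / 809000 m = 3.71×10⁻⁵
On a pressure surface, geostrophic balance gives V_g = (g/f)|∂Z/∂n|:
V_g = 9.81 × 3.71×10⁻⁵ / 8.36×10⁻⁵ = 4.35 m/s
Converting: 4.35 m/s × 3.6 = 16 km/h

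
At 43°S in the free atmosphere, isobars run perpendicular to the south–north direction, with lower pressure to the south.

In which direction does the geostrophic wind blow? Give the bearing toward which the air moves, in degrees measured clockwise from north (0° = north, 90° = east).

The pressure-gradient force points toward the south (bearing 180°).
Geostrophic balance: in the Southern Hemisphere the Coriolis force deflects motion to the left, so the geostrophic wind blows 90° to the left of the pressure-gradient force (low pressure on the right).
Rotating 180° by 90° counterclockwise gives 090° — the wind blows toward the east.

090°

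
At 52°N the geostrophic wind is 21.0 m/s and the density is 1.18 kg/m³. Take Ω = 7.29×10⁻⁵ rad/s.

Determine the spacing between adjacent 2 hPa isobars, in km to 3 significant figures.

70.2 km

Coriolis parameter at 52°N:
f = 2Ω sin φ = 2 × 7.29×10⁻⁵ × sin 52° = 1.15×10⁻⁴ s⁻¹
Geostrophic balance rearranged: |∂P/∂n| = f ρ V_g
|∂P/∂n| = 1.15×10⁻⁴ × 1.18 × 21.0 = 2.85×10⁻³ Pa/m
Isobar spacing: Δn = ΔP/|∂P/∂n| = 200 Pa / 2.85×10⁻³ Pa/m = 70249 m ≈ 70.2 km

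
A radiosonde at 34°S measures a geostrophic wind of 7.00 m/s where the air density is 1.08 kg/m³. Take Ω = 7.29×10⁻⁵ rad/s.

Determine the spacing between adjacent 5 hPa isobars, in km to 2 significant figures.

Coriolis parameter at 34°S:
f = 2Ω sin φ = 2 × 7.29×10⁻⁵ × sin 34° = 8.15×10⁻⁵ s⁻¹
Geostrophic balance rearranged: |∂P/∂n| = f ρ V_g
|∂P/∂n| = 8.15×10⁻⁵ × 1.08 × 7.00 = 6.16×10⁻⁴ Pa/m
Isobar spacing: Δn = ΔP/|∂P/∂n| = 500 Pa / 6.16×10⁻⁴ Pa/m = 811202 m ≈ 810 km

810 km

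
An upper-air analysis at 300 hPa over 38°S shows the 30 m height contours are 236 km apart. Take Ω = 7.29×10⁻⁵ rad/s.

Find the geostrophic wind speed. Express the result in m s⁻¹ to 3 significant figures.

Coriolis parameter at 38°S:
f = 2Ω sin φ = 2 × 7.29×10⁻⁵ × sin 38° = 8.98×10⁻⁵ s⁻¹
Height gradient: |∂Z/∂n| = 30 m / 236000 m = 1.27×10⁻⁴
On a pressure surface, geostrophic balance gives V_g = (g/f)|∂Z/∂n|:
V_g = 9.81 × 1.27×10⁻⁴ / 8.98×10⁻⁵ = 13.9 m/s

13.9 m s⁻¹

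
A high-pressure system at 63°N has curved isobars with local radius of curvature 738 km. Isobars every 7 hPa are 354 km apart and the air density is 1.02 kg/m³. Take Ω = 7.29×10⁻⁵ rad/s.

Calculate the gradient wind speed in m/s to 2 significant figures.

18 m/s

Coriolis parameter at 63°N:
f = 2Ω sin φ = 2 × 7.29×10⁻⁵ × sin 63° = 1.30×10⁻⁴ s⁻¹
Pressure gradient: |∂P/∂n| = 700 Pa / 354000 m = 1.98×10⁻³ Pa/m
Geostrophic speed: V_g = |∂P/∂n|/(fρ) = 1.98×10⁻³/(1.30×10⁻⁴ × 1.02) = 14.9 m/s
Around a high, pressure-gradient force acts outward with centrifugal, so Coriolis balances both:
fV = (1/ρ)|∂P/∂n| + V²/R  →  V² − fR·V + fR·V_g = 0
With fR = 1.30×10⁻⁴ × 738×10³ m = 95.9 m/s:
V = [fR − √((fR)² − 4 fR V_g)]/2 = [95.9 − √(95.9² − 4×95.9×14.9)]/2 = 18.5 m/s
Supergeostrophic (V > V_g = 14.9 m/s), as expected around a high.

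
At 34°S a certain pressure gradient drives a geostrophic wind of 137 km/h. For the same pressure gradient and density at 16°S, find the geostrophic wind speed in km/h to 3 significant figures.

With the same pressure gradient and density, V_g ∝ 1/f ∝ 1/sin φ.
V₂ = V₁ · sin φ₁ / sin φ₂ = 137 × sin 34° / sin 16°
V₂ = 137 × 0.5592/0.2756 = 278 km/h

278 km/h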